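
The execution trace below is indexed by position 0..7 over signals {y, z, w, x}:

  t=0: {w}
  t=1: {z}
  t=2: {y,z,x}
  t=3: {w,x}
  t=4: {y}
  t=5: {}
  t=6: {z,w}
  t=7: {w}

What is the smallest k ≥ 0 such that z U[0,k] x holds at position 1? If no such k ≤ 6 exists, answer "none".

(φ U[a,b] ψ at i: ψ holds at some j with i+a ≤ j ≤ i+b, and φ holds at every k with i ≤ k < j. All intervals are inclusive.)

Need earliest j ≥ 1 with x, and z at every k in [1,j-1].
  j=1: rhs fails.
  j=2: rhs holds; lhs holds on [1,1]. k = 1.

1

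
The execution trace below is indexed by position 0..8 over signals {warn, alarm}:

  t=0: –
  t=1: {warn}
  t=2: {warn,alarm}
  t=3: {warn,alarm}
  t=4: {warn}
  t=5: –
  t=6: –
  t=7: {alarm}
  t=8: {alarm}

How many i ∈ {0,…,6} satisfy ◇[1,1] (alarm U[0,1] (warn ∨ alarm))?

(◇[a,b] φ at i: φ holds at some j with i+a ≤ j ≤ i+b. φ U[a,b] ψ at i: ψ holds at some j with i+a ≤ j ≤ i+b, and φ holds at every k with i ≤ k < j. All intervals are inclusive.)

Evaluate at each i in [0,6]:
  i=0: ✓ (witness j=1)
  i=1: ✓ (witness j=2)
  i=2: ✓ (witness j=3)
  i=3: ✓ (witness j=4)
  i=4: ✗ (none in [5,5])
  i=5: ✗ (none in [6,6])
  i=6: ✓ (witness j=7)
Positions where it holds: {0, 1, 2, 3, 6} → 5.

5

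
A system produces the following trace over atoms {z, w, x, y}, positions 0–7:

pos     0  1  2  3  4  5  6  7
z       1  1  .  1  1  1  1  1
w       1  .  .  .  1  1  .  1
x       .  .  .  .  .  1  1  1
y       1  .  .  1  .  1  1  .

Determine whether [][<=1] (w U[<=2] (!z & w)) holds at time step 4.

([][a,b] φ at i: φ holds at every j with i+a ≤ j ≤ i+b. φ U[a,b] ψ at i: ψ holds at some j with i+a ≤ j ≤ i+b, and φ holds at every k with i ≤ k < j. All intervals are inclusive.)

False

Check (w U[<=2] (!z & w)) at every j in [4,5]:
  j=4: fails
  j=5: fails
Fails at j=4 → formula fails.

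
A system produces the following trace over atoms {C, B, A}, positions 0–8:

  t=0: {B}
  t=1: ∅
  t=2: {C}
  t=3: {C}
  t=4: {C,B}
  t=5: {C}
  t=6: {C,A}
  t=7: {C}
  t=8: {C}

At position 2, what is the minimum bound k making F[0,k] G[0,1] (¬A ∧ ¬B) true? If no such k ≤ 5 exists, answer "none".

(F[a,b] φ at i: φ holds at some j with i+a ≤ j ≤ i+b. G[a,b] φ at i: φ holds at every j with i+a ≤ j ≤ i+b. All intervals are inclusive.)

0

Scan j = 2,3,… for G[0,1] (¬A ∧ ¬B):
  j=2: holds
First hit at j=2, so smallest k = 2-2 = 0.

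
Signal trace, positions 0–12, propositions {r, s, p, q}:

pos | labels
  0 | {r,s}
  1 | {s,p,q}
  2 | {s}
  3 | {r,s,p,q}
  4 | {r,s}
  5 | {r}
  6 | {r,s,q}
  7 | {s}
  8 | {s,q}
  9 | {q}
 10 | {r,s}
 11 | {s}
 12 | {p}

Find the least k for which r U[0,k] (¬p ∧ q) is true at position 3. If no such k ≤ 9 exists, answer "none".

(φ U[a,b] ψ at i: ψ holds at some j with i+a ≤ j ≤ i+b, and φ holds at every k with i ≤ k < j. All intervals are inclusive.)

3

Need earliest j ≥ 3 with (¬p ∧ q), and r at every k in [3,j-1].
  j=3: rhs fails.
  j=4: rhs fails.
  j=5: rhs fails.
  j=6: rhs holds; lhs holds on [3,5]. k = 3.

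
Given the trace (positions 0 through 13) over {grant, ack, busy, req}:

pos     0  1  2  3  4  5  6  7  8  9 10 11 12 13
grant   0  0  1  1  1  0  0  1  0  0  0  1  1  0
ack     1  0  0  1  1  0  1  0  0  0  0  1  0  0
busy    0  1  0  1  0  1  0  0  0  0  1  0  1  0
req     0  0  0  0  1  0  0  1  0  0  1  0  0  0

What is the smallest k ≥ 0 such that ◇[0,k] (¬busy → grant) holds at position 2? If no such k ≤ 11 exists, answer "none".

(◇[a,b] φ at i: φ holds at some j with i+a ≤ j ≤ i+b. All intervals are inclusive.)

0

Scan j = 2,3,… for (¬busy → grant):
  j=2: holds
First hit at j=2, so smallest k = 2-2 = 0.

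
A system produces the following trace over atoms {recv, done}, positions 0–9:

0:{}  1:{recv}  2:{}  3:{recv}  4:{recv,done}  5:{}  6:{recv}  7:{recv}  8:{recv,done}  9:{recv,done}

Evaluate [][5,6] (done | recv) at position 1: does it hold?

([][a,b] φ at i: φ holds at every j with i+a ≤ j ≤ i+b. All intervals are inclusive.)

True

Check (done | recv) at every j in [6,7]:
  j=6: true
  j=7: true
All positions satisfy it → formula holds.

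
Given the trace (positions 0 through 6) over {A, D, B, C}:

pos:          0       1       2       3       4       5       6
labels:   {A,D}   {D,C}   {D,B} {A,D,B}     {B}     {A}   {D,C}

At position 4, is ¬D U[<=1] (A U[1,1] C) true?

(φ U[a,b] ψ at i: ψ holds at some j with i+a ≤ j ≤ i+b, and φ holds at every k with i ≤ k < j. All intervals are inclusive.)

Yes

Need some j in [4,5] with (A U[1,1] C), and ¬D at every k in [4,j-1].
  j=4: (A U[1,1] C) — fails.
  j=5: (A U[1,1] C) holds; ¬D holds at every k in [4,4] → satisfied.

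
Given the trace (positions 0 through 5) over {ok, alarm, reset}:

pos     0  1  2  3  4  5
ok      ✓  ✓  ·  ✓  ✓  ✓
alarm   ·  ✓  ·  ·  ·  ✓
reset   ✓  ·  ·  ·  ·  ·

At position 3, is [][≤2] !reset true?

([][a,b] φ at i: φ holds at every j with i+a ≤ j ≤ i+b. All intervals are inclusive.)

Check !reset at every j in [3,5]:
  j=3: true
  j=4: true
  j=5: true
All positions satisfy it → formula holds.

Holds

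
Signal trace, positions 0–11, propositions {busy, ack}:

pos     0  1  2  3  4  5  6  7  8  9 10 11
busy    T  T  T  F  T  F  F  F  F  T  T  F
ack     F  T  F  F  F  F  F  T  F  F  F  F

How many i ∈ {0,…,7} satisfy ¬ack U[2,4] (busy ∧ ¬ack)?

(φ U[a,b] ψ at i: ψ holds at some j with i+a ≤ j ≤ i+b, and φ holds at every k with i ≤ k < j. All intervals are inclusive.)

Evaluate at each i in [0,7]:
  i=0: ✗ (lhs fails at k=1 before rhs at j=2)
  i=1: ✗ (lhs fails at k=1 before rhs at j=4)
  i=2: ✓ (rhs at j=4; lhs holds on [2,3])
  i=3: ✗ (no rhs in [5,7])
  i=4: ✗ (no rhs in [6,8])
  i=5: ✗ (lhs fails at k=7 before rhs at j=9)
  i=6: ✗ (lhs fails at k=7 before rhs at j=9)
  i=7: ✗ (lhs fails at k=7 before rhs at j=9)
Positions where it holds: {2} → 1.

1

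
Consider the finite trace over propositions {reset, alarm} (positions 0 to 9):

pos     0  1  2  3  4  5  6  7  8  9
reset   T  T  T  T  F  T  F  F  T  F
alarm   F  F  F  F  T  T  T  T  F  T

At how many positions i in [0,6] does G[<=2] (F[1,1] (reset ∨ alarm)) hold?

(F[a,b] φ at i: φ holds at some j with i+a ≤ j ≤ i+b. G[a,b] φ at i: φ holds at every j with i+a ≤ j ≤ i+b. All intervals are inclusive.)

7

Evaluate at each i in [0,6]:
  i=0: ✓ (all of [0,2])
  i=1: ✓ (all of [1,3])
  i=2: ✓ (all of [2,4])
  i=3: ✓ (all of [3,5])
  i=4: ✓ (all of [4,6])
  i=5: ✓ (all of [5,7])
  i=6: ✓ (all of [6,8])
Positions where it holds: {0, 1, 2, 3, 4, 5, 6} → 7.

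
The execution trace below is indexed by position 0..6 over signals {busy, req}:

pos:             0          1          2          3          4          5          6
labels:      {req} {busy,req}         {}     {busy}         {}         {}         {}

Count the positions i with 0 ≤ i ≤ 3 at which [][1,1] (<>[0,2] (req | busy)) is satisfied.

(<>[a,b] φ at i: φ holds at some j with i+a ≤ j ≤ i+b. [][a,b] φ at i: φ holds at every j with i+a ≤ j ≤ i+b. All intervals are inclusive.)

3

Evaluate at each i in [0,3]:
  i=0: ✓ (all of [1,1])
  i=1: ✓ (all of [2,2])
  i=2: ✓ (all of [3,3])
  i=3: ✗ (fails at j=4)
Positions where it holds: {0, 1, 2} → 3.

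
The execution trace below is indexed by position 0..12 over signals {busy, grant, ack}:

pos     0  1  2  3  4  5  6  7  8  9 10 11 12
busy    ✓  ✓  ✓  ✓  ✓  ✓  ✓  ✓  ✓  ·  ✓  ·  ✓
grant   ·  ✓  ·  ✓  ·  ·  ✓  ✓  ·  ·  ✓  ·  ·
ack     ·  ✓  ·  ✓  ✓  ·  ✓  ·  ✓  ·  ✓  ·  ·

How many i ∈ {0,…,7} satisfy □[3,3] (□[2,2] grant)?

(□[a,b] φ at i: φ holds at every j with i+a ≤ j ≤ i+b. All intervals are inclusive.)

3

Evaluate at each i in [0,7]:
  i=0: ✗ (fails at j=3)
  i=1: ✓ (all of [4,4])
  i=2: ✓ (all of [5,5])
  i=3: ✗ (fails at j=6)
  i=4: ✗ (fails at j=7)
  i=5: ✓ (all of [8,8])
  i=6: ✗ (fails at j=9)
  i=7: ✗ (fails at j=10)
Positions where it holds: {1, 2, 5} → 3.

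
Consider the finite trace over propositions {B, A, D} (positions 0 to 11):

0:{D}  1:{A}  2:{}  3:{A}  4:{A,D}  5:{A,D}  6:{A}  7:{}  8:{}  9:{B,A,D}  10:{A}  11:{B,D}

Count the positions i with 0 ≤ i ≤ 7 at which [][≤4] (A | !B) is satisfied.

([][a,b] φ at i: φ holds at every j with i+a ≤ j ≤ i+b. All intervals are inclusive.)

7

Evaluate at each i in [0,7]:
  i=0: ✓ (all of [0,4])
  i=1: ✓ (all of [1,5])
  i=2: ✓ (all of [2,6])
  i=3: ✓ (all of [3,7])
  i=4: ✓ (all of [4,8])
  i=5: ✓ (all of [5,9])
  i=6: ✓ (all of [6,10])
  i=7: ✗ (fails at j=11)
Positions where it holds: {0, 1, 2, 3, 4, 5, 6} → 7.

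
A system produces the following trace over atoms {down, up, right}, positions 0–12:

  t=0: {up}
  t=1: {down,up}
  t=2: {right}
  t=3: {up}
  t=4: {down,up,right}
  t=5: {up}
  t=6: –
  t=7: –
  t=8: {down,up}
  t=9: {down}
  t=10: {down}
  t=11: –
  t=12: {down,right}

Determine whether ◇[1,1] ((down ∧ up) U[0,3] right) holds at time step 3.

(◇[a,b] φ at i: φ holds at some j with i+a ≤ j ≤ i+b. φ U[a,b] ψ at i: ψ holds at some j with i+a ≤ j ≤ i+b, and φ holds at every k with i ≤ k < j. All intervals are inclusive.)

Yes

Check ((down ∧ up) U[0,3] right) at each j in [4,4]:
  j=4: holds
Found at j=4 → formula holds.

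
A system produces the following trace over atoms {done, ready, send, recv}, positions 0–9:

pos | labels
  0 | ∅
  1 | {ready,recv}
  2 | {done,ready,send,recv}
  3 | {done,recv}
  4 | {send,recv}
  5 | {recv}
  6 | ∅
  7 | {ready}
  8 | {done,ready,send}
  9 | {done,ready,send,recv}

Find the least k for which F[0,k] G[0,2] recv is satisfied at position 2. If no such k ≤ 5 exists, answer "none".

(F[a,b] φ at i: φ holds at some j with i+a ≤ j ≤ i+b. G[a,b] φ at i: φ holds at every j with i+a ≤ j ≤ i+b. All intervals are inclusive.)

Scan j = 2,3,… for G[0,2] recv:
  j=2: holds
First hit at j=2, so smallest k = 2-2 = 0.

0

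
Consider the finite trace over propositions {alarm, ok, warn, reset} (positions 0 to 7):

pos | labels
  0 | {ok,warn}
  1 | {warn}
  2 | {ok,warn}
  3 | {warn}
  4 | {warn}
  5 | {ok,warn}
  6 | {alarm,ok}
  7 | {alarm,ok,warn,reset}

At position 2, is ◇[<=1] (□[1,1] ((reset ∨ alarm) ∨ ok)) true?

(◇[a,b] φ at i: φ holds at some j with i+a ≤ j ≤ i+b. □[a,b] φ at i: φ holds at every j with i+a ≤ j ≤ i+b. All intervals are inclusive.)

No

Check □[1,1] ((reset ∨ alarm) ∨ ok) at each j in [2,3]:
  j=2: fails at 3
  j=3: fails at 4
No position in the window satisfies it → formula fails.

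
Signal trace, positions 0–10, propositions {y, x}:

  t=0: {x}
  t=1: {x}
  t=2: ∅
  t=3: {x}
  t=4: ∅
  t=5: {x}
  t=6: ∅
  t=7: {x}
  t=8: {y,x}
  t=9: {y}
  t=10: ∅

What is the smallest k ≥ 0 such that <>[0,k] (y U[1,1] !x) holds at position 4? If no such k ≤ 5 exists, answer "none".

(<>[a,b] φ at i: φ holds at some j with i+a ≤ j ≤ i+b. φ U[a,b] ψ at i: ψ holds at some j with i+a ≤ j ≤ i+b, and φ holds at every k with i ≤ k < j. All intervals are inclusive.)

4

Scan j = 4,5,… for (y U[1,1] !x):
  j=4: fails
  j=5: fails
  j=6: fails
  j=7: fails
  j=8: holds
First hit at j=8, so smallest k = 8-4 = 4.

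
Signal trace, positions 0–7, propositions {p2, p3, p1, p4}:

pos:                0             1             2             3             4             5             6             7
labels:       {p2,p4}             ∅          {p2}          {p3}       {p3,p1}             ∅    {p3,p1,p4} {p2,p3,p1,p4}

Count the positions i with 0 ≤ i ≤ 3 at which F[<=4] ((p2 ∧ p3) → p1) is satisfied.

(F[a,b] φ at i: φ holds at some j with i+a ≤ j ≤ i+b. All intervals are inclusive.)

4

Evaluate at each i in [0,3]:
  i=0: ✓ (witness j=0)
  i=1: ✓ (witness j=1)
  i=2: ✓ (witness j=2)
  i=3: ✓ (witness j=3)
Positions where it holds: {0, 1, 2, 3} → 4.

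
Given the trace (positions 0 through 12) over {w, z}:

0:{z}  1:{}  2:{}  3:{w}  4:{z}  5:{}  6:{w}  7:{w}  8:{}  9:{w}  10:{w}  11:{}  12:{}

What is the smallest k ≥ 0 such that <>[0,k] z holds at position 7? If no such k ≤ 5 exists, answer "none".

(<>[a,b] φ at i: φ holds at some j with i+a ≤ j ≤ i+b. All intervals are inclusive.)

none

Scan j = 7,8,… for z:
  j=7: fails
  j=8: fails
  j=9: fails
  j=10: fails
  j=11: fails
  j=12: fails
No j in [7,12] satisfies it → none.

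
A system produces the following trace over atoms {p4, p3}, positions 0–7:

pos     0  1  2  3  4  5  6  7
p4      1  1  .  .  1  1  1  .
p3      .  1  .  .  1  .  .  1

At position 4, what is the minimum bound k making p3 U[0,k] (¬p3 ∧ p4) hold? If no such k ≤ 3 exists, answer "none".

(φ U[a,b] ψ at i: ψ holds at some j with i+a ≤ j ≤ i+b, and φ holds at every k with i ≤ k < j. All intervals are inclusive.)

Need earliest j ≥ 4 with (¬p3 ∧ p4), and p3 at every k in [4,j-1].
  j=4: rhs fails.
  j=5: rhs holds; lhs holds on [4,4]. k = 1.

1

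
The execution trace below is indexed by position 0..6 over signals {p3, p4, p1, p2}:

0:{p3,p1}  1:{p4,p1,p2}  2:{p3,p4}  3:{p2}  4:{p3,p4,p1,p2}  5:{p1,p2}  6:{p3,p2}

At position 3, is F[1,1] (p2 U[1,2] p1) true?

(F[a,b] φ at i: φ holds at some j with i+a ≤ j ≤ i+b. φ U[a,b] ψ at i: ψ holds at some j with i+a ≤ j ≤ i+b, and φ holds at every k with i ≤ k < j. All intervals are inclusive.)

Holds

Check (p2 U[1,2] p1) at each j in [4,4]:
  j=4: holds
Found at j=4 → formula holds.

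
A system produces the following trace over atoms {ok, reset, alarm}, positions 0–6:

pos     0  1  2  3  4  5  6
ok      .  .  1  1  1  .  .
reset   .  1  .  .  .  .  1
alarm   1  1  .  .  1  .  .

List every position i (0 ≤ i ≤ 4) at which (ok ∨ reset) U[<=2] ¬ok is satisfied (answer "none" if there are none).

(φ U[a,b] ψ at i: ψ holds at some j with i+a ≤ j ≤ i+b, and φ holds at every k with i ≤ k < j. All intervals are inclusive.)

0, 1, 3, 4

Evaluate at each i in [0,4]:
  i=0: ✓ (rhs at j=0)
  i=1: ✓ (rhs at j=1)
  i=2: ✗ (no rhs in [2,4])
  i=3: ✓ (rhs at j=5; lhs holds on [3,4])
  i=4: ✓ (rhs at j=5; lhs holds on [4,4])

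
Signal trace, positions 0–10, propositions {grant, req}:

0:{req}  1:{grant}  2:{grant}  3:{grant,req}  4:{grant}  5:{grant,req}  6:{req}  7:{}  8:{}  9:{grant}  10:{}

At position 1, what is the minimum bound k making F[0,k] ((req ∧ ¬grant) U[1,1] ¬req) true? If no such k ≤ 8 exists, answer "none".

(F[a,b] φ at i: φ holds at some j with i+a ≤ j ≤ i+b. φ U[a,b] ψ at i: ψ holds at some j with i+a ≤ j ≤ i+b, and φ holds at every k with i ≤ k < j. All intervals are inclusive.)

5

Scan j = 1,2,… for ((req ∧ ¬grant) U[1,1] ¬req):
  j=1: fails
  j=2: fails
  j=3: fails
  j=4: fails
  j=5: fails
  j=6: holds
First hit at j=6, so smallest k = 6-1 = 5.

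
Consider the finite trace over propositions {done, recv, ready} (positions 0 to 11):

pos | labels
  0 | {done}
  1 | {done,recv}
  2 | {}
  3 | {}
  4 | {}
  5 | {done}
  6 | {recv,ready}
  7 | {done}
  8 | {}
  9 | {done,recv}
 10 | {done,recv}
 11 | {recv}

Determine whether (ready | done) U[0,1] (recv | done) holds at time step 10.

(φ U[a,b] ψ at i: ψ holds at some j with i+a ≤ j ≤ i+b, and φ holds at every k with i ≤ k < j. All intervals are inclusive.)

True

Need some j in [10,11] with (recv | done), and (ready | done) at every k in [10,j-1].
  j=10: (recv | done) holds; no prefix to check → satisfied.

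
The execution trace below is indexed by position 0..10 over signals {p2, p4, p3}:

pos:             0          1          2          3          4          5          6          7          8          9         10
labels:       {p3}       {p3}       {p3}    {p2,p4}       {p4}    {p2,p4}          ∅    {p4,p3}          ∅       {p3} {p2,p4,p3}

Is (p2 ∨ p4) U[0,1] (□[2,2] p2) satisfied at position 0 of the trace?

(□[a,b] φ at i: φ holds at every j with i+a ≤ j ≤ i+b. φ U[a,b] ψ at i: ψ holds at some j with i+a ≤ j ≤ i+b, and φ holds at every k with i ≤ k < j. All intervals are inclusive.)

No

Need some j in [0,1] with □[2,2] p2, and (p2 ∨ p4) at every k in [0,j-1].
  j=0: □[2,2] p2 — fails at 2.
  j=1: □[2,2] p2 holds, but (p2 ∨ p4) fails at k=0 → not this j.
No j in the window works → until fails.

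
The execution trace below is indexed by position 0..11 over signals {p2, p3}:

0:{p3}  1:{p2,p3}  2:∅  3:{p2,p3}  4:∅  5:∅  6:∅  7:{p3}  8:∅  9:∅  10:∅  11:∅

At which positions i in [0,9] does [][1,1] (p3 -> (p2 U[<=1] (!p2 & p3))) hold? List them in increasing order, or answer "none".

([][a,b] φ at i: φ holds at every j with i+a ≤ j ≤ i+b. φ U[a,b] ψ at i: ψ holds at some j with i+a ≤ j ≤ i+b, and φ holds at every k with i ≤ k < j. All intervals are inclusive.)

1, 3, 4, 5, 6, 7, 8, 9

Evaluate at each i in [0,9]:
  i=0: ✗ (fails at j=1)
  i=1: ✓ (all of [2,2])
  i=2: ✗ (fails at j=3)
  i=3: ✓ (all of [4,4])
  i=4: ✓ (all of [5,5])
  i=5: ✓ (all of [6,6])
  i=6: ✓ (all of [7,7])
  i=7: ✓ (all of [8,8])
  i=8: ✓ (all of [9,9])
  i=9: ✓ (all of [10,10])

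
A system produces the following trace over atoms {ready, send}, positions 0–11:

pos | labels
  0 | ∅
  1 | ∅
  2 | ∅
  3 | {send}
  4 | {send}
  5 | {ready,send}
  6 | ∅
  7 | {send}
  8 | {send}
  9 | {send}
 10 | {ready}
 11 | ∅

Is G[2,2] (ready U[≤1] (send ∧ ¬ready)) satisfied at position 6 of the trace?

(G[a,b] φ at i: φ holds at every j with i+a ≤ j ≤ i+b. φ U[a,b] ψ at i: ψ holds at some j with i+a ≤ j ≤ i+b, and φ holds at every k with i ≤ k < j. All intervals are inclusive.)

Check (ready U[≤1] (send ∧ ¬ready)) at every j in [8,8]:
  j=8: holds
All positions satisfy it → formula holds.

Yes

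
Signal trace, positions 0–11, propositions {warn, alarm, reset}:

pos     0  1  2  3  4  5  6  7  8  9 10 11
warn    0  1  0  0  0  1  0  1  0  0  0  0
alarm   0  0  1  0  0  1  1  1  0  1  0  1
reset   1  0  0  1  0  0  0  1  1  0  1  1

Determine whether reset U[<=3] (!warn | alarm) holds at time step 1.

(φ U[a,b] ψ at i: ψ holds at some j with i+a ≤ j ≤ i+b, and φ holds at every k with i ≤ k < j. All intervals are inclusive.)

Need some j in [1,4] with (!warn | alarm), and reset at every k in [1,j-1].
  j=1: (!warn | alarm) false.
  j=2: (!warn | alarm) holds, but reset fails at k=1 → not this j.
  j=3: (!warn | alarm) holds, but reset fails at k=1 → not this j.
  j=4: (!warn | alarm) holds, but reset fails at k=1 → not this j.
No j in the window works → until fails.

False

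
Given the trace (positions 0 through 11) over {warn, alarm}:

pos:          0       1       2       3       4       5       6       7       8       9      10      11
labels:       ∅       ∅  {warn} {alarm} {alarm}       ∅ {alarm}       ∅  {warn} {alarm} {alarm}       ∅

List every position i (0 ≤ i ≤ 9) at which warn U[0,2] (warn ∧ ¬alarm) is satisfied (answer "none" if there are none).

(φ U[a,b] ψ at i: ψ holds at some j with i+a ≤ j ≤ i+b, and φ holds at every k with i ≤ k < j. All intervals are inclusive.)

2, 8

Evaluate at each i in [0,9]:
  i=0: ✗ (lhs fails at k=0 before rhs at j=2)
  i=1: ✗ (lhs fails at k=1 before rhs at j=2)
  i=2: ✓ (rhs at j=2)
  i=3: ✗ (no rhs in [3,5])
  i=4: ✗ (no rhs in [4,6])
  i=5: ✗ (no rhs in [5,7])
  i=6: ✗ (lhs fails at k=6 before rhs at j=8)
  i=7: ✗ (lhs fails at k=7 before rhs at j=8)
  i=8: ✓ (rhs at j=8)
  i=9: ✗ (no rhs in [9,11])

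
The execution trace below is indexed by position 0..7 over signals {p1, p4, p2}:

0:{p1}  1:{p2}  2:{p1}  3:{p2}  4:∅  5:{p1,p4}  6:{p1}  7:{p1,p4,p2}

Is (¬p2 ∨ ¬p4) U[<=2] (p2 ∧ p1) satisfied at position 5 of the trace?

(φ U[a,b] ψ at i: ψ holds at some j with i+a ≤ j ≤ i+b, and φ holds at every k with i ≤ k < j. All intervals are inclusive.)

True

Need some j in [5,7] with (p2 ∧ p1), and (¬p2 ∨ ¬p4) at every k in [5,j-1].
  j=5: (p2 ∧ p1) false.
  j=6: (p2 ∧ p1) false.
  j=7: (p2 ∧ p1) holds; (¬p2 ∨ ¬p4) holds at every k in [5,6] → satisfied.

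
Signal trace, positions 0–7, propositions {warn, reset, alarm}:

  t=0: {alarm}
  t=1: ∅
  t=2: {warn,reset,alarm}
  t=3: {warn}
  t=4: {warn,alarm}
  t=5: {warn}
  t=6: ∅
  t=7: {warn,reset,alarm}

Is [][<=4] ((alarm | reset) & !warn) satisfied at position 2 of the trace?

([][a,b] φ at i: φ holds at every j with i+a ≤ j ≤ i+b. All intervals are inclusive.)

Does not hold

Check ((alarm | reset) & !warn) at every j in [2,6]:
  j=2: false
  j=3: false
  j=4: false
  j=5: false
  j=6: false
Fails at j=2 → formula fails.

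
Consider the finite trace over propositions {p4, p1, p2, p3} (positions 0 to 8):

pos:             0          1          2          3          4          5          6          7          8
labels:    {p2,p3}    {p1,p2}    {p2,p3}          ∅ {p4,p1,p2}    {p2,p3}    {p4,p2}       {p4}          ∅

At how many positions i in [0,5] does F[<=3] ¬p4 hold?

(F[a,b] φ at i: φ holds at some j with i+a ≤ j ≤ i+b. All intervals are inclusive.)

Evaluate at each i in [0,5]:
  i=0: ✓ (witness j=0)
  i=1: ✓ (witness j=1)
  i=2: ✓ (witness j=2)
  i=3: ✓ (witness j=3)
  i=4: ✓ (witness j=5)
  i=5: ✓ (witness j=5)
Positions where it holds: {0, 1, 2, 3, 4, 5} → 6.

6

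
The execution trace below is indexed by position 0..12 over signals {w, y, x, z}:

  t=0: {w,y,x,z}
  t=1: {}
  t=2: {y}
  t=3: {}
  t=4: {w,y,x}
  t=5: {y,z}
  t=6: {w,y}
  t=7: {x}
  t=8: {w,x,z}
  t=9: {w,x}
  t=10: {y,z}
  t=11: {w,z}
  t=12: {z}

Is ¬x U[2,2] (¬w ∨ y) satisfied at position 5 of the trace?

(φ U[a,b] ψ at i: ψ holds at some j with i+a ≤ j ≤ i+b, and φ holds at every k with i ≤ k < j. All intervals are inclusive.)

Need some j in [7,7] with (¬w ∨ y), and ¬x at every k in [5,j-1].
  j=7: (¬w ∨ y) holds; ¬x holds at every k in [5,6] → satisfied.

True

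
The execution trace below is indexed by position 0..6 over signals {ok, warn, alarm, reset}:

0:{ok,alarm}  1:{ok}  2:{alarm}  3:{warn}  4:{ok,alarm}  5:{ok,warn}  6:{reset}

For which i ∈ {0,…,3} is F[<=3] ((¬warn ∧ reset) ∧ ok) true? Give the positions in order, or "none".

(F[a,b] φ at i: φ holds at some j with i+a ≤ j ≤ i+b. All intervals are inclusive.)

Evaluate at each i in [0,3]:
  i=0: ✗ (none in [0,3])
  i=1: ✗ (none in [1,4])
  i=2: ✗ (none in [2,5])
  i=3: ✗ (none in [3,6])

none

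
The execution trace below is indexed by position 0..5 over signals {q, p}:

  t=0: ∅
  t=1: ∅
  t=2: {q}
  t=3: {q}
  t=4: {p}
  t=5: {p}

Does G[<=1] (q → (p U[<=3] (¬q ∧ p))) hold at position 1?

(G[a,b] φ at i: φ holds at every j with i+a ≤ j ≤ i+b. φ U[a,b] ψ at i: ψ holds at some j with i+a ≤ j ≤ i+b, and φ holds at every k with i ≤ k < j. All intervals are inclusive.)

Does not hold

Check (q → (p U[<=3] (¬q ∧ p))) at every j in [1,2]:
  j=1: antecedent false → ✓
  j=2: antecedent true; consequent fails → ✗
Fails at j=2 → formula fails.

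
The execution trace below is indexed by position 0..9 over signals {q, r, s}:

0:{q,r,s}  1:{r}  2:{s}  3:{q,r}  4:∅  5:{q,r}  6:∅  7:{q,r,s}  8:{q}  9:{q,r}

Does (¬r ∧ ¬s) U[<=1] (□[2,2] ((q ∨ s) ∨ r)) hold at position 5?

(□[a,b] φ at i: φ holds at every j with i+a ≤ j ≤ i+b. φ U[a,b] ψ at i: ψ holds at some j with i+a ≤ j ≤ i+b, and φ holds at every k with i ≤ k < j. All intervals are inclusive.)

Holds

Need some j in [5,6] with □[2,2] ((q ∨ s) ∨ r), and (¬r ∧ ¬s) at every k in [5,j-1].
  j=5: □[2,2] ((q ∨ s) ∨ r) holds; no prefix to check → satisfied.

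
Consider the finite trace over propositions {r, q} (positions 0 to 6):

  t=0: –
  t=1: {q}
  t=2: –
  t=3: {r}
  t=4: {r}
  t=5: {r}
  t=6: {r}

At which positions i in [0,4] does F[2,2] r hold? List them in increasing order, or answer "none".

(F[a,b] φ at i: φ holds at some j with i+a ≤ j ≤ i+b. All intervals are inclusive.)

Evaluate at each i in [0,4]:
  i=0: ✗ (none in [2,2])
  i=1: ✓ (witness j=3)
  i=2: ✓ (witness j=4)
  i=3: ✓ (witness j=5)
  i=4: ✓ (witness j=6)

1, 2, 3, 4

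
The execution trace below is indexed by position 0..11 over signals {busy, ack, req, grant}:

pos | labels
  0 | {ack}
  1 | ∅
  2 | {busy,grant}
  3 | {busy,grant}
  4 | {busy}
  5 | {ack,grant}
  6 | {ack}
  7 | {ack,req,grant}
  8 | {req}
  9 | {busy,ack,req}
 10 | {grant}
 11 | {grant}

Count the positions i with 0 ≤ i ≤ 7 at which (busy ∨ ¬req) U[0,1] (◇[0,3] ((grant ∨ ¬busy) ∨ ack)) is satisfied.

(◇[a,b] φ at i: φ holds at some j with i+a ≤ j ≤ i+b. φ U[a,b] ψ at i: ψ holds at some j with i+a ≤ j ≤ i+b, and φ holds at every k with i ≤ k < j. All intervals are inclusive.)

Evaluate at each i in [0,7]:
  i=0: ✓ (rhs at j=0)
  i=1: ✓ (rhs at j=1)
  i=2: ✓ (rhs at j=2)
  i=3: ✓ (rhs at j=3)
  i=4: ✓ (rhs at j=4)
  i=5: ✓ (rhs at j=5)
  i=6: ✓ (rhs at j=6)
  i=7: ✓ (rhs at j=7)
Positions where it holds: {0, 1, 2, 3, 4, 5, 6, 7} → 8.

8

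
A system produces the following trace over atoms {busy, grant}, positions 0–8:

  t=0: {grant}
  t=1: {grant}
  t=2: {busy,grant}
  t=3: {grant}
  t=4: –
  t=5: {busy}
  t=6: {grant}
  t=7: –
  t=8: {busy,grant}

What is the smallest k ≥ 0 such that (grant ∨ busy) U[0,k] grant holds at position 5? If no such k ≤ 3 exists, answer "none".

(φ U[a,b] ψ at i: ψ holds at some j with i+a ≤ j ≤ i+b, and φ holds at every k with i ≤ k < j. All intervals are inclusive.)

Need earliest j ≥ 5 with grant, and (grant ∨ busy) at every k in [5,j-1].
  j=5: rhs fails.
  j=6: rhs holds; lhs holds on [5,5]. k = 1.

1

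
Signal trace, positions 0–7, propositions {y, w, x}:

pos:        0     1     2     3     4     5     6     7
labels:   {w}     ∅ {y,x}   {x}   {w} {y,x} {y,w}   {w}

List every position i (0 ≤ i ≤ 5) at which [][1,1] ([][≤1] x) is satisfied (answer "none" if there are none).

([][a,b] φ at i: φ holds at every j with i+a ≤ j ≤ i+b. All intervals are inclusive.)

Evaluate at each i in [0,5]:
  i=0: ✗ (fails at j=1)
  i=1: ✓ (all of [2,2])
  i=2: ✗ (fails at j=3)
  i=3: ✗ (fails at j=4)
  i=4: ✗ (fails at j=5)
  i=5: ✗ (fails at j=6)

1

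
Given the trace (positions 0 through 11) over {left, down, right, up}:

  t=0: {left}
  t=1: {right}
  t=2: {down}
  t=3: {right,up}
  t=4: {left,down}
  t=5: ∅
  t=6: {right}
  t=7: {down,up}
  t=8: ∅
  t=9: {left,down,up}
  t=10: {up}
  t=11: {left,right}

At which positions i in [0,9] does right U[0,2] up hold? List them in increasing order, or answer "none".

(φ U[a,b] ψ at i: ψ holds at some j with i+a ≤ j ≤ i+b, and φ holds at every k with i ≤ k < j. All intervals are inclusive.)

3, 6, 7, 9

Evaluate at each i in [0,9]:
  i=0: ✗ (no rhs in [0,2])
  i=1: ✗ (lhs fails at k=2 before rhs at j=3)
  i=2: ✗ (lhs fails at k=2 before rhs at j=3)
  i=3: ✓ (rhs at j=3)
  i=4: ✗ (no rhs in [4,6])
  i=5: ✗ (lhs fails at k=5 before rhs at j=7)
  i=6: ✓ (rhs at j=7; lhs holds on [6,6])
  i=7: ✓ (rhs at j=7)
  i=8: ✗ (lhs fails at k=8 before rhs at j=9)
  i=9: ✓ (rhs at j=9)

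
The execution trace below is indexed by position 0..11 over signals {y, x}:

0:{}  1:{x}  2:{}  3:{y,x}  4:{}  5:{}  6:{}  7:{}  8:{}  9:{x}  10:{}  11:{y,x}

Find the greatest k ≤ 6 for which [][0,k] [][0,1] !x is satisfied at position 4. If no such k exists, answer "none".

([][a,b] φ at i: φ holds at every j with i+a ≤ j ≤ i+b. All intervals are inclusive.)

3

[][0,1] !x must hold from j=4 onward; find where it first fails.
  j=4: holds
  j=5: holds
  j=6: holds
  j=7: holds
  j=8: fails
Holds on [4,7], so largest k = 3.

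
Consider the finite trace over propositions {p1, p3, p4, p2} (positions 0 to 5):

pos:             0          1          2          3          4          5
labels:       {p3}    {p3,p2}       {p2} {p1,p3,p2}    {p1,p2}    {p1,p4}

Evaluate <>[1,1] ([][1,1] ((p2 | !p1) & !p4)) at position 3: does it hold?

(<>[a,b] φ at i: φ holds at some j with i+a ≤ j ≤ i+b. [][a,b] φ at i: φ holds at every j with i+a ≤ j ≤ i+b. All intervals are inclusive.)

No

Check [][1,1] ((p2 | !p1) & !p4) at each j in [4,4]:
  j=4: fails at 5
No position in the window satisfies it → formula fails.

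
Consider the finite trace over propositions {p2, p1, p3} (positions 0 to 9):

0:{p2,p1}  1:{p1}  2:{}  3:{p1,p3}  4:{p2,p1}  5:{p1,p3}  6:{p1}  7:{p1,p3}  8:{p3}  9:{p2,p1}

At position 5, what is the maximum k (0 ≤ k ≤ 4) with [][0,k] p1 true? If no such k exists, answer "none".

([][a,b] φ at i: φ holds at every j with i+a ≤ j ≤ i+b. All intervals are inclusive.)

2

p1 must hold from j=5 onward; find where it first fails.
  j=5: holds
  j=6: holds
  j=7: holds
  j=8: fails
Holds on [5,7], so largest k = 2.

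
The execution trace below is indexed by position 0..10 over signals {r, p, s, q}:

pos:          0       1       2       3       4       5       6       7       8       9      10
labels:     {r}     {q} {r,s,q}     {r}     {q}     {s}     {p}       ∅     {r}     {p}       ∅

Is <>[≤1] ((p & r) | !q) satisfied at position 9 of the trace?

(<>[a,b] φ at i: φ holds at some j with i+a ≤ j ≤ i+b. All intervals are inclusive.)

Yes

Check ((p & r) | !q) at each j in [9,10]:
  j=9: true
  j=10: true
Found at j=9 → formula holds.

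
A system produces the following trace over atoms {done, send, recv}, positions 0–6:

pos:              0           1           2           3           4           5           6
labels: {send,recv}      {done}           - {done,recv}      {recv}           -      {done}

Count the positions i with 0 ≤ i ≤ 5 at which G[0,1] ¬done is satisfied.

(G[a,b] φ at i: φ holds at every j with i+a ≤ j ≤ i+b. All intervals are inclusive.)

Evaluate at each i in [0,5]:
  i=0: ✗ (fails at j=1)
  i=1: ✗ (fails at j=1)
  i=2: ✗ (fails at j=3)
  i=3: ✗ (fails at j=3)
  i=4: ✓ (all of [4,5])
  i=5: ✗ (fails at j=6)
Positions where it holds: {4} → 1.

1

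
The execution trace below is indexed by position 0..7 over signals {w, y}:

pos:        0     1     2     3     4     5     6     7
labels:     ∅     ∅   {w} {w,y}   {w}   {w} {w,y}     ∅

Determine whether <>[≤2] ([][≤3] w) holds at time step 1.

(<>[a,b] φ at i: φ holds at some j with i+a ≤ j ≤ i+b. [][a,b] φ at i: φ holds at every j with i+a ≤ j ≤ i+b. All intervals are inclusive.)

True

Check [][≤3] w at each j in [1,3]:
  j=1: fails at 1
  j=2: holds on [2,5]
  j=3: holds on [3,6]
Found at j=2 → formula holds.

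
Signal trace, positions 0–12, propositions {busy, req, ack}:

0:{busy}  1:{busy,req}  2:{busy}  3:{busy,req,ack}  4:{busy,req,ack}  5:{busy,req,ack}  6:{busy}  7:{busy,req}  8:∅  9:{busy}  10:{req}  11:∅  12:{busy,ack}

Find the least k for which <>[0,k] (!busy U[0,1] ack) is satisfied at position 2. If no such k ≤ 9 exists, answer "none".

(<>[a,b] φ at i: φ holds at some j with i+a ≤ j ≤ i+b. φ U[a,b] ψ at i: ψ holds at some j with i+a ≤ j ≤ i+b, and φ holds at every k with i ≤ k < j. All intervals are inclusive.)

1

Scan j = 2,3,… for (!busy U[0,1] ack):
  j=2: fails
  j=3: holds
First hit at j=3, so smallest k = 3-2 = 1.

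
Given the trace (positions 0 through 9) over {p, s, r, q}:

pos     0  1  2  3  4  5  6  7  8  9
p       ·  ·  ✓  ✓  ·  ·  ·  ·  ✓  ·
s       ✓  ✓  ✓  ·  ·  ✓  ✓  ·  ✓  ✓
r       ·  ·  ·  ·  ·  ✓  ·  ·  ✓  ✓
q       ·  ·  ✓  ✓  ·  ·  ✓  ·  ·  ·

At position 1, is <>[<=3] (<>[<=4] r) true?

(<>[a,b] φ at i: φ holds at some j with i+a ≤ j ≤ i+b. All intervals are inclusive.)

Yes

Check <>[<=4] r at each j in [1,4]:
  j=1: holds (witness at 5)
  j=2: holds (witness at 5)
  j=3: holds (witness at 5)
  j=4: holds (witness at 5)
Found at j=1 → formula holds.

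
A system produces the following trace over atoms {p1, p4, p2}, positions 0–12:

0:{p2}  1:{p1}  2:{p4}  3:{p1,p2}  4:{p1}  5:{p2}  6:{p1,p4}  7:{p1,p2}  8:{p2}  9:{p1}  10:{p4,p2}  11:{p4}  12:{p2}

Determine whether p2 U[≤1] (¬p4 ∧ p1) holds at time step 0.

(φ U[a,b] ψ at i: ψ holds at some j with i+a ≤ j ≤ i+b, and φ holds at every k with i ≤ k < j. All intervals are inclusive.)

Need some j in [0,1] with (¬p4 ∧ p1), and p2 at every k in [0,j-1].
  j=0: (¬p4 ∧ p1) false.
  j=1: (¬p4 ∧ p1) holds; p2 holds at every k in [0,0] → satisfied.

Yes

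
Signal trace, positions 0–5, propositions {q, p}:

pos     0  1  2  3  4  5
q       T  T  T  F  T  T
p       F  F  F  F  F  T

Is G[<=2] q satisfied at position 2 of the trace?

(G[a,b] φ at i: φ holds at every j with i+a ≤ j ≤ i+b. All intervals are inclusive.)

No

Check q at every j in [2,4]:
  j=2: true
  j=3: false
  j=4: true
Fails at j=3 → formula fails.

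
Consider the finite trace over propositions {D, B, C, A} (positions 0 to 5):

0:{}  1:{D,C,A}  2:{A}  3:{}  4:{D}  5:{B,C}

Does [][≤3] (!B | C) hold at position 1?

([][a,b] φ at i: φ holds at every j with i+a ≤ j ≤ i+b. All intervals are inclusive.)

Check (!B | C) at every j in [1,4]:
  j=1: true
  j=2: true
  j=3: true
  j=4: true
All positions satisfy it → formula holds.

Holds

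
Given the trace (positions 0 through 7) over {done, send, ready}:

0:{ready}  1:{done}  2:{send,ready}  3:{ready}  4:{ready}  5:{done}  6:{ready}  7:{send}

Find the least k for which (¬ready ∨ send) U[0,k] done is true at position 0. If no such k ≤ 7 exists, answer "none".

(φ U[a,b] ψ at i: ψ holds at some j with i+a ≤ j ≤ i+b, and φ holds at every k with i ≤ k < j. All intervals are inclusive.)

Need earliest j ≥ 0 with done, and (¬ready ∨ send) at every k in [0,j-1].
  j=0: rhs fails.
  j=1: rhs holds but lhs fails at k=0.
  j=2: rhs fails.
  j=3: rhs fails.
  j=4: rhs fails.
  j=5: rhs holds but lhs fails at k=0.
  j=6: rhs fails.
  j=7: rhs fails.
No witness within the range → none.

none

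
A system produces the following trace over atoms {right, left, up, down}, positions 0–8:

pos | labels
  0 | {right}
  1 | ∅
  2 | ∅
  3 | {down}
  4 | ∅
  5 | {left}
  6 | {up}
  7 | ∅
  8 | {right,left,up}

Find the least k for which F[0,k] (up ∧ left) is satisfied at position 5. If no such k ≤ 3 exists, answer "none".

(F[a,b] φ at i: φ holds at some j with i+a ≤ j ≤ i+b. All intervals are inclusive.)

3

Scan j = 5,6,… for (up ∧ left):
  j=5: fails
  j=6: fails
  j=7: fails
  j=8: holds
First hit at j=8, so smallest k = 8-5 = 3.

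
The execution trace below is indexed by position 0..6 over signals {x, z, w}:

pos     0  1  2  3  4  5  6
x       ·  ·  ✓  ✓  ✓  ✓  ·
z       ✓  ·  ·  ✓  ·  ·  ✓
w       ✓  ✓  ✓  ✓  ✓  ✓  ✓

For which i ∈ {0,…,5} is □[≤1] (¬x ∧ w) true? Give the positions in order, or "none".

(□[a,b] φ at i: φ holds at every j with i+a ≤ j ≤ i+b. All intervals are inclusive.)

0

Evaluate at each i in [0,5]:
  i=0: ✓ (all of [0,1])
  i=1: ✗ (fails at j=2)
  i=2: ✗ (fails at j=2)
  i=3: ✗ (fails at j=3)
  i=4: ✗ (fails at j=4)
  i=5: ✗ (fails at j=5)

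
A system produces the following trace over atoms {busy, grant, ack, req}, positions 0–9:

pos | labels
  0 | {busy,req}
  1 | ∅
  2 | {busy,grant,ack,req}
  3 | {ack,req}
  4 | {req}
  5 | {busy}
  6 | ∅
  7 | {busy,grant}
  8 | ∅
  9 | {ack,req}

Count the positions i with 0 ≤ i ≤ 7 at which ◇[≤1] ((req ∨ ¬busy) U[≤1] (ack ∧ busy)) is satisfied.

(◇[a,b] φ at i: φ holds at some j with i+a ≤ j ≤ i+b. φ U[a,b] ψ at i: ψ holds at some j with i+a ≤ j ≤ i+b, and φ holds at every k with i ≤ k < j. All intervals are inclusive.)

Evaluate at each i in [0,7]:
  i=0: ✓ (witness j=1)
  i=1: ✓ (witness j=1)
  i=2: ✓ (witness j=2)
  i=3: ✗ (none in [3,4])
  i=4: ✗ (none in [4,5])
  i=5: ✗ (none in [5,6])
  i=6: ✗ (none in [6,7])
  i=7: ✗ (none in [7,8])
Positions where it holds: {0, 1, 2} → 3.

3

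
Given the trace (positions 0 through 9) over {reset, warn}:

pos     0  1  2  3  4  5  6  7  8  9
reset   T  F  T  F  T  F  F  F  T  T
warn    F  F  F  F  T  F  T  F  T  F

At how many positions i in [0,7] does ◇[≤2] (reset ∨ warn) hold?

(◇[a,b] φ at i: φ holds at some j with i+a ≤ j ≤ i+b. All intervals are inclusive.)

8

Evaluate at each i in [0,7]:
  i=0: ✓ (witness j=0)
  i=1: ✓ (witness j=2)
  i=2: ✓ (witness j=2)
  i=3: ✓ (witness j=4)
  i=4: ✓ (witness j=4)
  i=5: ✓ (witness j=6)
  i=6: ✓ (witness j=6)
  i=7: ✓ (witness j=8)
Positions where it holds: {0, 1, 2, 3, 4, 5, 6, 7} → 8.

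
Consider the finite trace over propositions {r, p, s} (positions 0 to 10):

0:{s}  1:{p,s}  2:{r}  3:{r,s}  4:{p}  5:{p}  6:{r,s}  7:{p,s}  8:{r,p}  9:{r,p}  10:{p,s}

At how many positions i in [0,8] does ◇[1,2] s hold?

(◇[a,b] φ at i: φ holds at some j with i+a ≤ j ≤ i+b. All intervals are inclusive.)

7

Evaluate at each i in [0,8]:
  i=0: ✓ (witness j=1)
  i=1: ✓ (witness j=3)
  i=2: ✓ (witness j=3)
  i=3: ✗ (none in [4,5])
  i=4: ✓ (witness j=6)
  i=5: ✓ (witness j=6)
  i=6: ✓ (witness j=7)
  i=7: ✗ (none in [8,9])
  i=8: ✓ (witness j=10)
Positions where it holds: {0, 1, 2, 4, 5, 6, 8} → 7.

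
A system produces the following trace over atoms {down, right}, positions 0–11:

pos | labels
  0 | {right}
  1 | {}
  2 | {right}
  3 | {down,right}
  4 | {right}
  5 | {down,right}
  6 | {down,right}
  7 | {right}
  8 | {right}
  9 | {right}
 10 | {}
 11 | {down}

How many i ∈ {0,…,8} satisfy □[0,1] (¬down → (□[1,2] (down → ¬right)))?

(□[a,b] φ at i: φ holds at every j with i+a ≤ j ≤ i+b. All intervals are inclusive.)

Evaluate at each i in [0,8]:
  i=0: ✗ (fails at j=1)
  i=1: ✗ (fails at j=1)
  i=2: ✗ (fails at j=2)
  i=3: ✗ (fails at j=4)
  i=4: ✗ (fails at j=4)
  i=5: ✓ (all of [5,6])
  i=6: ✓ (all of [6,7])
  i=7: ✓ (all of [7,8])
  i=8: ✓ (all of [8,9])
Positions where it holds: {5, 6, 7, 8} → 4.

4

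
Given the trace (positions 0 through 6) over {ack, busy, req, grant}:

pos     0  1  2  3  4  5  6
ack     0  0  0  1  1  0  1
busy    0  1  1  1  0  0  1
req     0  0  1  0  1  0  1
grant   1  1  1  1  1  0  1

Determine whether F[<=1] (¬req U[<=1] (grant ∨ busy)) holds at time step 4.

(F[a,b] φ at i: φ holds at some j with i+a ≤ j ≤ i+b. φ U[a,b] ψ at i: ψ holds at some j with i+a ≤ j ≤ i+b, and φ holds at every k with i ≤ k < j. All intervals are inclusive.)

True

Check (¬req U[<=1] (grant ∨ busy)) at each j in [4,5]:
  j=4: holds
  j=5: holds
Found at j=4 → formula holds.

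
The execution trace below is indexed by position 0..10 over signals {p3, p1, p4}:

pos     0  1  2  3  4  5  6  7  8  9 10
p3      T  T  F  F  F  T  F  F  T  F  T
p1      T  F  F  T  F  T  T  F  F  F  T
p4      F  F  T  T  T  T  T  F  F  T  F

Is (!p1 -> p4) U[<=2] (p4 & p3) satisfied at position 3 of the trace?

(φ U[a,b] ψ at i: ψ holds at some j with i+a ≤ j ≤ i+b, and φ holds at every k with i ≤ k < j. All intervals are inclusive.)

Need some j in [3,5] with (p4 & p3), and (!p1 -> p4) at every k in [3,j-1].
  j=3: (p4 & p3) false.
  j=4: (p4 & p3) false.
  j=5: (p4 & p3) holds; (!p1 -> p4) holds at every k in [3,4] → satisfied.

Holds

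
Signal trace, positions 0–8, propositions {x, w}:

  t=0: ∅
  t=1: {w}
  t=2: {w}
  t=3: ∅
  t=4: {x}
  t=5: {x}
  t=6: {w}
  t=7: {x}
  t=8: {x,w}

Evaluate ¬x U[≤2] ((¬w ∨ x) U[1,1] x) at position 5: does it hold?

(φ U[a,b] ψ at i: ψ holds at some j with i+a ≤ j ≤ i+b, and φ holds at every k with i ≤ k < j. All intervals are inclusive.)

Need some j in [5,7] with ((¬w ∨ x) U[1,1] x), and ¬x at every k in [5,j-1].
  j=5: ((¬w ∨ x) U[1,1] x) — fails.
  j=6: ((¬w ∨ x) U[1,1] x) — fails.
  j=7: ((¬w ∨ x) U[1,1] x) holds, but ¬x fails at k=5 → not this j.
No j in the window works → until fails.

False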